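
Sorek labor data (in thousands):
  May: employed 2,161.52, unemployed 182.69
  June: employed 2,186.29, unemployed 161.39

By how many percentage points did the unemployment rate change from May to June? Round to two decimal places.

May: labor force = 2,161.52 + 182.69 = 2,344.21; u = 182.69/2,344.21 = 7.79%.
June: labor force = 2,186.29 + 161.39 = 2,347.68; u = 161.39/2,347.68 = 6.87%.
Change = 6.87% − 7.79% = −0.92 pp.

The unemployment rate changed by −0.92 percentage points.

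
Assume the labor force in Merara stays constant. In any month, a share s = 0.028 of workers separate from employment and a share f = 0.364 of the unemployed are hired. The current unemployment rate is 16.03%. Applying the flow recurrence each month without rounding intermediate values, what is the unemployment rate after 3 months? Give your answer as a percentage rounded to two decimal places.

Unemployment rate after three months ≈ 9.14%.

With a fixed labor force, u_{t+1} = u_t + s·(1−u_t) − f·u_t = u_t·(1−s−f) + s.
Here 1−s−f = 0.608 and s = 0.028.
u_1 = 0.160300 × 0.608 + 0.028 = 0.125462.
u_2 = 0.125462 × 0.608 + 0.028 = 0.104281.
u_3 = 0.104281 × 0.608 + 0.028 = 0.091403.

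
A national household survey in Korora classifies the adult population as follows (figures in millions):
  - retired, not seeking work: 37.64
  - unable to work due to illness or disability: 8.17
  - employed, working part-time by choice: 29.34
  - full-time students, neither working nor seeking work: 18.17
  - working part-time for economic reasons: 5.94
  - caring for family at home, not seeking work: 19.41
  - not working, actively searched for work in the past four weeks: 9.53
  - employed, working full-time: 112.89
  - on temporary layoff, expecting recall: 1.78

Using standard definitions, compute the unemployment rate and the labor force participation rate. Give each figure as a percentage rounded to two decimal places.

Employed = 29.34 + 5.94 + 112.89 = 148.17 million (anyone who worked, including part-time for economic reasons, counts as employed).
Unemployed = 9.53 + 1.78 = 11.31 million (jobless and actively searching, or on temporary layoff).
Labor force = 148.17 + 11.31 = 159.48 million.
Not in labor force = 37.64 + 8.17 + 18.17 + 19.41 = 83.39 million (those not working and not actively searching are outside the labor force).
Civilian working-age population = 159.48 + 83.39 = 242.87 million.
Unemployment rate = 11.31 / 159.48 = 7.09%.
Labor force participation rate = 159.48 / 242.87 = 65.66%.

Unemployment rate ≈ 7.09%; labor force participation rate ≈ 65.66%.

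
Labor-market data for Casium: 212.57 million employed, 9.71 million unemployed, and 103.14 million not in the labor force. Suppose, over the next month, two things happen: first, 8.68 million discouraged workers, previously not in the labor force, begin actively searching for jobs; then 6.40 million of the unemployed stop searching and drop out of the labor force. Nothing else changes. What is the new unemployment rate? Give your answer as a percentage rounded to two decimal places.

Initially, labor force = 212.57 + 9.71 = 222.28 million, so u = 9.71/222.28 = 4.37%.
After the first change, unemployed and labor force both rise by 8.68 → E = 212.57, U = 18.39, labor force = 230.96 million.
After the second change, unemployed and labor force both fall by 6.40 → E = 212.57, U = 11.99, labor force = 224.56 million.
New unemployment rate = 11.99 / 224.56 = 5.34%.

New unemployment rate ≈ 5.34%.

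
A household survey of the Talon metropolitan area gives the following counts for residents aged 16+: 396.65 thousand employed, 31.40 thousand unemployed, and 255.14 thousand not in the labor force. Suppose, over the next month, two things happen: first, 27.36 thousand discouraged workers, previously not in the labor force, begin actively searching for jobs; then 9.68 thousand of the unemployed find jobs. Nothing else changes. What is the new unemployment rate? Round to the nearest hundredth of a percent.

New unemployment rate ≈ 10.78%.

Initially, labor force = 396.65 + 31.40 = 428.05 thousand, so u = 31.40/428.05 = 7.34%.
After the first change, unemployed and labor force both rise by 27.36 → E = 396.65, U = 58.76, labor force = 455.41 thousand.
After the second change, unemployed falls and employed rises by 9.68; labor force unchanged → E = 406.33, U = 49.08, labor force = 455.41 thousand.
New unemployment rate = 49.08 / 455.41 = 10.78%.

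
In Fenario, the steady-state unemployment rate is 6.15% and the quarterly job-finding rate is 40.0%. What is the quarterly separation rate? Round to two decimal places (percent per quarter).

From u* = s/(s+f): s = u·f/(1−u).
s = 0.0615 × 40.0 / (1 − 0.0615) = 2.4600 / 0.9385 ≈ 2.62% per quarter.

Separation rate ≈ 2.62% per quarter.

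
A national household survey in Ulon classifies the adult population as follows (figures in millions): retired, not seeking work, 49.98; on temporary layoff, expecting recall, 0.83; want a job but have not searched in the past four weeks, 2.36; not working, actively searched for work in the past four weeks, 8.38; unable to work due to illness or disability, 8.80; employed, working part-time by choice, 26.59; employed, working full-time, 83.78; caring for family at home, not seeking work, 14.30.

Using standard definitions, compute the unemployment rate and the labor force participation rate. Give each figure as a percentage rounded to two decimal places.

Unemployment rate ≈ 7.70%; labor force participation rate ≈ 61.32%.

Employed = 26.59 + 83.78 = 110.37 million.
Unemployed = 0.83 + 8.38 = 9.21 million (jobless and actively searching, or on temporary layoff).
Labor force = 110.37 + 9.21 = 119.58 million.
Not in labor force = 49.98 + 2.36 + 8.80 + 14.30 = 75.44 million (those not working and not actively searching are outside the labor force — including those who want a job but have given up searching).
Civilian working-age population = 119.58 + 75.44 = 195.02 million.
Unemployment rate = 9.21 / 119.58 = 7.70%.
Labor force participation rate = 119.58 / 195.02 = 61.32%.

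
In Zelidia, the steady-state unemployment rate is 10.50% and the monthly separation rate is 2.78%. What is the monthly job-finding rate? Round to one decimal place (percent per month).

From u* = s/(s+f): f = s·(1−u)/u.
f = 2.78 × (1 − 0.1050) / 0.1050 = 2.4881 / 0.1050 ≈ 23.7% per month.

Job-finding rate ≈ 23.7% per month.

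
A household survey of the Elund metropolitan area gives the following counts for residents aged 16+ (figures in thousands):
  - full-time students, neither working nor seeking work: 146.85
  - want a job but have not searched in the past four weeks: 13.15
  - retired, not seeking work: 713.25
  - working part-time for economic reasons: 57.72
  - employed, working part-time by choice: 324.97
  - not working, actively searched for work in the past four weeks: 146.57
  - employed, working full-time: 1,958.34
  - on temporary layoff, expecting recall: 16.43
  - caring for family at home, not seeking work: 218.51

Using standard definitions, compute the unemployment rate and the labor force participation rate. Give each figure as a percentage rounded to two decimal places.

Employed = 57.72 + 324.97 + 1,958.34 = 2,341.03 thousand (anyone who worked, including part-time for economic reasons, counts as employed).
Unemployed = 146.57 + 16.43 = 163.00 thousand (jobless and actively searching, or on temporary layoff).
Labor force = 2,341.03 + 163.00 = 2,504.03 thousand.
Not in labor force = 146.85 + 13.15 + 713.25 + 218.51 = 1,091.76 thousand (those not working and not actively searching are outside the labor force — including those who want a job but have given up searching).
Civilian working-age population = 2,504.03 + 1,091.76 = 3,595.79 thousand.
Unemployment rate = 163.00 / 2,504.03 = 6.51%.
Labor force participation rate = 2,504.03 / 3,595.79 = 69.64%.

Unemployment rate ≈ 6.51%; labor force participation rate ≈ 69.64%.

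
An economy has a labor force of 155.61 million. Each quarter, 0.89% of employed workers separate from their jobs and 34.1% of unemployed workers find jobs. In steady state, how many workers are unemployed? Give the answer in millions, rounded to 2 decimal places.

About 3.96 million are unemployed in steady state.

Steady-state unemployment rate u* = s/(s+f) = 0.89/(0.89+34.1) = 0.025436.
Unemployed = u* × labor force = 0.025436 × 155.61 ≈ 3.96 million.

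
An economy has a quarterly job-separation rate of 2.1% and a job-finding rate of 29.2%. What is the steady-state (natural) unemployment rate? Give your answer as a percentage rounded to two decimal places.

At steady state the flows balance: s·E = f·U, so U/(E+U) = s/(s+f).
u* = 2.1 / (2.1 + 29.2) = 2.1 / 31.30 = 6.71%.

Steady-state unemployment rate ≈ 6.71%.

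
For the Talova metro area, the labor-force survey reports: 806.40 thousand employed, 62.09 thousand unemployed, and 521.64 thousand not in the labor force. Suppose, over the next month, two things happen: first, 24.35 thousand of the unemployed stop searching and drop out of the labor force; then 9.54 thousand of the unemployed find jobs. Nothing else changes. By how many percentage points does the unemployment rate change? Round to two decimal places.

The unemployment rate changes by −3.81 percentage points.

Initially, labor force = 806.40 + 62.09 = 868.49 thousand, so u = 62.09/868.49 = 7.15%.
After the first change, unemployed and labor force both fall by 24.35 → E = 806.40, U = 37.74, labor force = 844.14 thousand.
After the second change, unemployed falls and employed rises by 9.54; labor force unchanged → E = 815.94, U = 28.20, labor force = 844.14 thousand.
New unemployment rate = 28.20 / 844.14 = 3.34%.
Change = 3.34% − 7.15% = −3.81 percentage points.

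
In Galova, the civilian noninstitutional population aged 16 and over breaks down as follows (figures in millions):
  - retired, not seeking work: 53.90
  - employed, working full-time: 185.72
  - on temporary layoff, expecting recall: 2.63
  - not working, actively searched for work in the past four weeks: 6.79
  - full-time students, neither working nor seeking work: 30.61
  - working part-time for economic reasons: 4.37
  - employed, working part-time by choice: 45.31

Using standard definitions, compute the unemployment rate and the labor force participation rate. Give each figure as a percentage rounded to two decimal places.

Unemployment rate ≈ 3.85%; labor force participation rate ≈ 74.34%.

Employed = 185.72 + 4.37 + 45.31 = 235.40 million (anyone who worked, including part-time for economic reasons, counts as employed).
Unemployed = 2.63 + 6.79 = 9.42 million (jobless and actively searching, or on temporary layoff).
Labor force = 235.40 + 9.42 = 244.82 million.
Not in labor force = 53.90 + 30.61 = 84.51 million (those not working and not actively searching are outside the labor force).
Civilian working-age population = 244.82 + 84.51 = 329.33 million.
Unemployment rate = 9.42 / 244.82 = 3.85%.
Labor force participation rate = 244.82 / 329.33 = 74.34%.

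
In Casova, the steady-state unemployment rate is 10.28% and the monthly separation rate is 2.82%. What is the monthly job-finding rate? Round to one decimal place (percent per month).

From u* = s/(s+f): f = s·(1−u)/u.
f = 2.82 × (1 − 0.1028) / 0.1028 = 2.5301 / 0.1028 ≈ 24.6% per month.

Job-finding rate ≈ 24.6% per month.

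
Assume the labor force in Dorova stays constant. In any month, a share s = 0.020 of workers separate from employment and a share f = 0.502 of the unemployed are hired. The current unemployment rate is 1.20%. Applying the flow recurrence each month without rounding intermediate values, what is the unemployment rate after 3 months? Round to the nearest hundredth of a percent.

Unemployment rate after three months ≈ 3.54%.

With a fixed labor force, u_{t+1} = u_t + s·(1−u_t) − f·u_t = u_t·(1−s−f) + s.
Here 1−s−f = 0.478 and s = 0.020.
u_1 = 0.012000 × 0.478 + 0.020 = 0.025736.
u_2 = 0.025736 × 0.478 + 0.020 = 0.032302.
u_3 = 0.032302 × 0.478 + 0.020 = 0.035440.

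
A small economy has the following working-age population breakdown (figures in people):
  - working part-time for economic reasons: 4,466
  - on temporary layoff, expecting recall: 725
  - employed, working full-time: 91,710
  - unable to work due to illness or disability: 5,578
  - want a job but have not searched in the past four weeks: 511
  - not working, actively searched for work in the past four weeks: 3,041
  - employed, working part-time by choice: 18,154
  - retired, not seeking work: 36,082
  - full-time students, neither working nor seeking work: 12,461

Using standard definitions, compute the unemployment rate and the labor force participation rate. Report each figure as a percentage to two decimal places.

Employed = 4,466 + 91,710 + 18,154 = 114,330 (anyone who worked, including part-time for economic reasons, counts as employed).
Unemployed = 725 + 3,041 = 3,766 (jobless and actively searching, or on temporary layoff).
Labor force = 114,330 + 3,766 = 118,096.
Not in labor force = 5,578 + 511 + 36,082 + 12,461 = 54,632 (those not working and not actively searching are outside the labor force — including those who want a job but have given up searching).
Civilian working-age population = 118,096 + 54,632 = 172,728.
Unemployment rate = 3,766 / 118,096 = 3.19%.
Labor force participation rate = 118,096 / 172,728 = 68.37%.

Unemployment rate ≈ 3.19%; labor force participation rate ≈ 68.37%.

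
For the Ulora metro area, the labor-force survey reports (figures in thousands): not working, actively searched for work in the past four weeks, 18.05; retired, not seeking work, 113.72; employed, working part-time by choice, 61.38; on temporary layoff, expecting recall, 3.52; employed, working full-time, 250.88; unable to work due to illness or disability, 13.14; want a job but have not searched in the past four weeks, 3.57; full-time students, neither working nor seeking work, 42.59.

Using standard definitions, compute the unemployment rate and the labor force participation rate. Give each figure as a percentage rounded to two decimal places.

Unemployment rate ≈ 6.46%; labor force participation rate ≈ 65.86%.

Employed = 61.38 + 250.88 = 312.26 thousand.
Unemployed = 18.05 + 3.52 = 21.57 thousand (jobless and actively searching, or on temporary layoff).
Labor force = 312.26 + 21.57 = 333.83 thousand.
Not in labor force = 113.72 + 13.14 + 3.57 + 42.59 = 173.02 thousand (those not working and not actively searching are outside the labor force — including those who want a job but have given up searching).
Civilian working-age population = 333.83 + 173.02 = 506.85 thousand.
Unemployment rate = 21.57 / 333.83 = 6.46%.
Labor force participation rate = 333.83 / 506.85 = 65.86%.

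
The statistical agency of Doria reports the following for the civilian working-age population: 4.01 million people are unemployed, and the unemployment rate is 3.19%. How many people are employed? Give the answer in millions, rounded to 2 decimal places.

About 121.70 million are employed.

Labor force = U / u = 4.01 / 0.0319 ≈ 125.71 million.
Employed = labor force − unemployed = 125.71 − 4.01 = 121.70 million.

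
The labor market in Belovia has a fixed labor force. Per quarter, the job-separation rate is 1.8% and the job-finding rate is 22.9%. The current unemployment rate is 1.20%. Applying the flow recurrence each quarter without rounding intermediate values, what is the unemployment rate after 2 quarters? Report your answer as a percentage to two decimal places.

Unemployment rate after two quarters ≈ 3.84%.

With a fixed labor force, u_{t+1} = u_t + s·(1−u_t) − f·u_t = u_t·(1−s−f) + s.
Here 1−s−f = 0.753 and s = 0.018.
u_1 = 0.012000 × 0.753 + 0.018 = 0.027036.
u_2 = 0.027036 × 0.753 + 0.018 = 0.038358.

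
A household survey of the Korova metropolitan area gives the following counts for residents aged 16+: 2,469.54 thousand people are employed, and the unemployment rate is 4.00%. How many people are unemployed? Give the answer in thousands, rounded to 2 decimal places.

About 102.90 thousand are unemployed.

Let U be the number unemployed. The labor force is E + U, and U/(E+U) = 0.0400.
So U = 0.0400 × 2,469.54 / (1 − 0.0400) = 98.7816 / 0.9600 ≈ 102.90 thousand.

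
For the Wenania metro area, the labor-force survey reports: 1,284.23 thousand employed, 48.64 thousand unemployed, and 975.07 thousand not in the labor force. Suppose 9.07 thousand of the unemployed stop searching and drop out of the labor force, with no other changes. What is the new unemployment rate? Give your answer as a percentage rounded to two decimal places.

New unemployment rate ≈ 2.99%.

Initially, labor force = 1,284.23 + 48.64 = 1,332.87 thousand, so u = 48.64/1,332.87 = 3.65%.
After the change, unemployed and labor force both fall by 9.07 → E = 1,284.23, U = 39.57, labor force = 1,323.80 thousand.
New unemployment rate = 39.57 / 1,323.80 = 2.99%.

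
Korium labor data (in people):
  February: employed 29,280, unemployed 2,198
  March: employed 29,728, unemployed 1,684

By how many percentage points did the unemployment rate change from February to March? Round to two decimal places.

February: labor force = 29,280 + 2,198 = 31,478; u = 2,198/31,478 = 6.98%.
March: labor force = 29,728 + 1,684 = 31,412; u = 1,684/31,412 = 5.36%.
Change = 5.36% − 6.98% = −1.62 pp.

The unemployment rate changed by −1.62 percentage points.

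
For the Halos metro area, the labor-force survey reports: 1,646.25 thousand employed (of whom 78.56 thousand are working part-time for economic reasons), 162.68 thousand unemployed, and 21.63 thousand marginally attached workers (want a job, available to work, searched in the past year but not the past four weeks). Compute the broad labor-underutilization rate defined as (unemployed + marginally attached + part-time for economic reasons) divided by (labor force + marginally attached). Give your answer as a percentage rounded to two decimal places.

Labor force = 1,646.25 + 162.68 = 1,808.93 thousand.
Numerator = 162.68 + 21.63 + 78.56 = 262.87 thousand.
Denominator = 1,808.93 + 21.63 = 1,830.56 thousand.
Broad rate = 262.87 / 1,830.56 = 14.36%.

Broad underutilization rate ≈ 14.36%.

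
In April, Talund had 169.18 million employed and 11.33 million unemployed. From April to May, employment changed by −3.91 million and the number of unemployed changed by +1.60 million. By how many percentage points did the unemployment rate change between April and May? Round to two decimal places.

April: labor force = 169.18 + 11.33 = 180.51; u = 11.33/180.51 = 6.28%.
May: labor force = 165.27 + 12.93 = 178.20; u = 12.93/178.20 = 7.26%.
Change = 7.26% − 6.28% = +0.98 pp.

The unemployment rate changed by +0.98 percentage points.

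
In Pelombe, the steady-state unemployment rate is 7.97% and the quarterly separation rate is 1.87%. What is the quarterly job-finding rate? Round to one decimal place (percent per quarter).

Job-finding rate ≈ 21.6% per quarter.

From u* = s/(s+f): f = s·(1−u)/u.
f = 1.87 × (1 − 0.0797) / 0.0797 = 1.7210 / 0.0797 ≈ 21.6% per quarter.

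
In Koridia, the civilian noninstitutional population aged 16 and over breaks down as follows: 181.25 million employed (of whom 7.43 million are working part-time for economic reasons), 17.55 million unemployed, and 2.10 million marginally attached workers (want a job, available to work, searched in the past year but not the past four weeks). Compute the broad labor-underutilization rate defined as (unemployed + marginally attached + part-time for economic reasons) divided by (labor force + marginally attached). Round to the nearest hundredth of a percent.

Labor force = 181.25 + 17.55 = 198.80 million.
Numerator = 17.55 + 2.10 + 7.43 = 27.08 million.
Denominator = 198.80 + 2.10 = 200.90 million.
Broad rate = 27.08 / 200.90 = 13.48%.

Broad underutilization rate ≈ 13.48%.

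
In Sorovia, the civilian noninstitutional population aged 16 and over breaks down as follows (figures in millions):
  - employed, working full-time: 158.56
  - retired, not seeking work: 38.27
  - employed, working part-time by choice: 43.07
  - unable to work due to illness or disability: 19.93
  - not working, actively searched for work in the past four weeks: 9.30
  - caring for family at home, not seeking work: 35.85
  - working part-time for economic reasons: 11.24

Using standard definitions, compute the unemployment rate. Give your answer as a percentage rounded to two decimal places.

Employed = 158.56 + 43.07 + 11.24 = 212.87 million (anyone who worked, including part-time for economic reasons, counts as employed).
Unemployed = 9.30 million.
Labor force = 212.87 + 9.30 = 222.17 million.
Unemployment rate = 9.30 / 222.17 = 4.19%.

Unemployment rate ≈ 4.19%.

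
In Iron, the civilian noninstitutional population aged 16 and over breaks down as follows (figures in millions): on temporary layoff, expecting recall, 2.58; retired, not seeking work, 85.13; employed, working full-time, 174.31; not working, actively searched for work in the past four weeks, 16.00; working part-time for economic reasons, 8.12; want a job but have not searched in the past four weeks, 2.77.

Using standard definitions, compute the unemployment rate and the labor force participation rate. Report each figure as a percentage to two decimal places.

Employed = 174.31 + 8.12 = 182.43 million (anyone who worked, including part-time for economic reasons, counts as employed).
Unemployed = 2.58 + 16.00 = 18.58 million (jobless and actively searching, or on temporary layoff).
Labor force = 182.43 + 18.58 = 201.01 million.
Not in labor force = 85.13 + 2.77 = 87.90 million (those not working and not actively searching are outside the labor force — including those who want a job but have given up searching).
Civilian working-age population = 201.01 + 87.90 = 288.91 million.
Unemployment rate = 18.58 / 201.01 = 9.24%.
Labor force participation rate = 201.01 / 288.91 = 69.58%.

Unemployment rate ≈ 9.24%; labor force participation rate ≈ 69.58%.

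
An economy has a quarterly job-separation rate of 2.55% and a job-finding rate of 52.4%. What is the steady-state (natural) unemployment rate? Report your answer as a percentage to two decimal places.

Steady-state unemployment rate ≈ 4.64%.

At steady state the flows balance: s·E = f·U, so U/(E+U) = s/(s+f).
u* = 2.55 / (2.55 + 52.4) = 2.55 / 54.95 = 4.64%.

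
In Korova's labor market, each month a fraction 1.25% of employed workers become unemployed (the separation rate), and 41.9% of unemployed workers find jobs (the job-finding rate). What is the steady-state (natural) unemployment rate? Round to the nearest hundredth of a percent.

At steady state the flows balance: s·E = f·U, so U/(E+U) = s/(s+f).
u* = 1.25 / (1.25 + 41.9) = 1.25 / 43.15 = 2.90%.

Steady-state unemployment rate ≈ 2.90%.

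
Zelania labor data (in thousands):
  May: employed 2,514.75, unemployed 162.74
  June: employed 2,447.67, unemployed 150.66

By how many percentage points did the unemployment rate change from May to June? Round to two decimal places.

May: labor force = 2,514.75 + 162.74 = 2,677.49; u = 162.74/2,677.49 = 6.08%.
June: labor force = 2,447.67 + 150.66 = 2,598.33; u = 150.66/2,598.33 = 5.80%.
Change = 5.80% − 6.08% = −0.28 pp.

The unemployment rate changed by −0.28 percentage points.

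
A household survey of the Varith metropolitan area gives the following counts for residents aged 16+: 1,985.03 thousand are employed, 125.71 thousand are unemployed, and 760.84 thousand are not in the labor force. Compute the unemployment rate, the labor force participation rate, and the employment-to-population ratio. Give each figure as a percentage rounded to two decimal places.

Unemployment rate ≈ 5.96%; labor force participation rate ≈ 73.50%; employment-population ratio ≈ 69.13%.

Labor force = employed + unemployed = 1,985.03 + 125.71 = 2,110.74 thousand.
Working-age population = 2,110.74 + 760.84 = 2,871.58 thousand.
Unemployment rate = 125.71 / 2,110.74 = 5.96%.
Labor force participation rate = 2,110.74 / 2,871.58 = 73.50%.
Employment-population ratio = 1,985.03 / 2,871.58 = 69.13%.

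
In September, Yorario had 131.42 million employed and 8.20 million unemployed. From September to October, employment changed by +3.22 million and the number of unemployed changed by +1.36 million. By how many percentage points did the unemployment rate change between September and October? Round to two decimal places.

The unemployment rate changed by +0.76 percentage points.

September: labor force = 131.42 + 8.20 = 139.62; u = 8.20/139.62 = 5.87%.
October: labor force = 134.64 + 9.56 = 144.20; u = 9.56/144.20 = 6.63%.
Change = 6.63% − 5.87% = +0.76 pp.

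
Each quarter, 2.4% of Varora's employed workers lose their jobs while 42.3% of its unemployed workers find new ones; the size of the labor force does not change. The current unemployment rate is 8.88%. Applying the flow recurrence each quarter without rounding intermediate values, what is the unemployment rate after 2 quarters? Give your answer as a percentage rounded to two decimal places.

With a fixed labor force, u_{t+1} = u_t + s·(1−u_t) − f·u_t = u_t·(1−s−f) + s.
Here 1−s−f = 0.553 and s = 0.024.
u_1 = 0.088800 × 0.553 + 0.024 = 0.073106.
u_2 = 0.073106 × 0.553 + 0.024 = 0.064428.

Unemployment rate after two quarters ≈ 6.44%.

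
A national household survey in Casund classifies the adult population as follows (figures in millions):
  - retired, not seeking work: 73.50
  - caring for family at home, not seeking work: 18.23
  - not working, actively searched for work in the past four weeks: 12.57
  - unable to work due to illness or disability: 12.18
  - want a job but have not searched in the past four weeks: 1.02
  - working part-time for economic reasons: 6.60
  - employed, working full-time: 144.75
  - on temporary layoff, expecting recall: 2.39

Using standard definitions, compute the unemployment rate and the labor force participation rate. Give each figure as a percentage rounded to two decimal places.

Unemployment rate ≈ 9.00%; labor force participation rate ≈ 61.31%.

Employed = 6.60 + 144.75 = 151.35 million (anyone who worked, including part-time for economic reasons, counts as employed).
Unemployed = 12.57 + 2.39 = 14.96 million (jobless and actively searching, or on temporary layoff).
Labor force = 151.35 + 14.96 = 166.31 million.
Not in labor force = 73.50 + 18.23 + 12.18 + 1.02 = 104.93 million (those not working and not actively searching are outside the labor force — including those who want a job but have given up searching).
Civilian working-age population = 166.31 + 104.93 = 271.24 million.
Unemployment rate = 14.96 / 166.31 = 9.00%.
Labor force participation rate = 166.31 / 271.24 = 61.31%.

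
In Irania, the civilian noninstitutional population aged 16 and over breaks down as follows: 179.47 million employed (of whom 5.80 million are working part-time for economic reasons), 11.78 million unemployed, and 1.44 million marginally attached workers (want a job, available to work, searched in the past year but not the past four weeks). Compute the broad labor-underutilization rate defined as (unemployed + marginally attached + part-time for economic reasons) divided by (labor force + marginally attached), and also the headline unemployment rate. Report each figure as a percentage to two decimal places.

Labor force = 179.47 + 11.78 = 191.25 million.
Numerator = 11.78 + 1.44 + 5.80 = 19.02 million.
Denominator = 191.25 + 1.44 = 192.69 million.
Broad rate = 19.02 / 192.69 = 9.87%.
Headline unemployment rate = 11.78 / 191.25 = 6.16%.

Broad underutilization rate ≈ 9.87%; headline unemployment rate ≈ 6.16%.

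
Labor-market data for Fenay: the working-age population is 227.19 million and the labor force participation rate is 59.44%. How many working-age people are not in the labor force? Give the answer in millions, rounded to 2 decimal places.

Share not in the labor force = 1 − 0.5944 = 0.4056.
Not in labor force = 0.4056 × 227.19 ≈ 92.15 million.

About 92.15 million are not in the labor force.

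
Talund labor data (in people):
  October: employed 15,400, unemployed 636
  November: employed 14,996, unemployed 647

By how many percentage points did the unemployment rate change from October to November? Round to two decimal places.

The unemployment rate changed by +0.17 percentage points.

October: labor force = 15,400 + 636 = 16,036; u = 636/16,036 = 3.97%.
November: labor force = 14,996 + 647 = 15,643; u = 647/15,643 = 4.14%.
Change = 4.14% − 3.97% = +0.17 pp.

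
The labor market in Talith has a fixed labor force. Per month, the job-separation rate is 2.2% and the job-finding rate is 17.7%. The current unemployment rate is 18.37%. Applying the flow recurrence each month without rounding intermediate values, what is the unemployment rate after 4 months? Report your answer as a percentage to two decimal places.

With a fixed labor force, u_{t+1} = u_t + s·(1−u_t) − f·u_t = u_t·(1−s−f) + s.
Here 1−s−f = 0.801 and s = 0.022.
u_1 = 0.183700 × 0.801 + 0.022 = 0.169144.
u_2 = 0.169144 × 0.801 + 0.022 = 0.157484.
u_3 = 0.157484 × 0.801 + 0.022 = 0.148145.
u_4 = 0.148145 × 0.801 + 0.022 = 0.140664.

Unemployment rate after four months ≈ 14.07%.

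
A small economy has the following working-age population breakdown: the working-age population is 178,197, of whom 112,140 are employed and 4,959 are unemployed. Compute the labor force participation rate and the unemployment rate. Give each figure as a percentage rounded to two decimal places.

Labor force = employed + unemployed = 112,140 + 4,959 = 117,099.
Unemployment rate = 4,959 / 117,099 = 4.23%.
Labor force participation rate = 117,099 / 178,197 = 65.71%.

Labor force participation rate ≈ 65.71%; unemployment rate ≈ 4.23%.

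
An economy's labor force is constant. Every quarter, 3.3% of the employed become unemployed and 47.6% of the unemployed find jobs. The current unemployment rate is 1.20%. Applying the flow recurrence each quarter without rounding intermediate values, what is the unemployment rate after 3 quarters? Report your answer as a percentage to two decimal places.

Unemployment rate after three quarters ≈ 5.86%.

With a fixed labor force, u_{t+1} = u_t + s·(1−u_t) − f·u_t = u_t·(1−s−f) + s.
Here 1−s−f = 0.491 and s = 0.033.
u_1 = 0.012000 × 0.491 + 0.033 = 0.038892.
u_2 = 0.038892 × 0.491 + 0.033 = 0.052096.
u_3 = 0.052096 × 0.491 + 0.033 = 0.058579.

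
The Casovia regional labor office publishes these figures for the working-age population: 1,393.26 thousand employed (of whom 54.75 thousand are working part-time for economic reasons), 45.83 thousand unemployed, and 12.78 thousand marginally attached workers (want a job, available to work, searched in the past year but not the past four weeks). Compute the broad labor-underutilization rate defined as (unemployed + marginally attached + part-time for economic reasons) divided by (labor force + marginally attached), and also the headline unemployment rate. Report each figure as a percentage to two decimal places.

Labor force = 1,393.26 + 45.83 = 1,439.09 thousand.
Numerator = 45.83 + 12.78 + 54.75 = 113.36 thousand.
Denominator = 1,439.09 + 12.78 = 1,451.87 thousand.
Broad rate = 113.36 / 1,451.87 = 7.81%.
Headline unemployment rate = 45.83 / 1,439.09 = 3.18%.

Broad underutilization rate ≈ 7.81%; headline unemployment rate ≈ 3.18%.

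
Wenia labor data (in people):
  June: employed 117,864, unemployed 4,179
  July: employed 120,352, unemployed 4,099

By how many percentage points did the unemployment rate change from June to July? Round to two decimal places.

June: labor force = 117,864 + 4,179 = 122,043; u = 4,179/122,043 = 3.42%.
July: labor force = 120,352 + 4,099 = 124,451; u = 4,099/124,451 = 3.29%.
Change = 3.29% − 3.42% = −0.13 pp.

The unemployment rate changed by −0.13 percentage points.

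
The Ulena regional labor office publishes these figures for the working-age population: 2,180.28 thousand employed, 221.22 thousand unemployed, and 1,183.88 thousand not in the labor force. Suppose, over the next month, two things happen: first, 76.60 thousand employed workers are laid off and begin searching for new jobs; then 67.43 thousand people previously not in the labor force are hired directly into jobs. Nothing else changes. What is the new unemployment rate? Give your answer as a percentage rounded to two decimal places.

Initially, labor force = 2,180.28 + 221.22 = 2,401.50 thousand, so u = 221.22/2,401.50 = 9.21%.
After the first change, employed falls and unemployed rises by 76.60; labor force unchanged → E = 2,103.68, U = 297.82, labor force = 2,401.50 thousand.
After the second change, employed and labor force both rise by 67.43; unemployed unchanged → E = 2,171.11, U = 297.82, labor force = 2,468.93 thousand.
New unemployment rate = 297.82 / 2,468.93 = 12.06%.

New unemployment rate ≈ 12.06%.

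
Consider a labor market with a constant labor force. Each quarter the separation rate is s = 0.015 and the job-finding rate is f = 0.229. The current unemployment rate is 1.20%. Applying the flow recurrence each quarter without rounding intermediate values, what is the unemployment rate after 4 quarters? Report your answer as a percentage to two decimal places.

With a fixed labor force, u_{t+1} = u_t + s·(1−u_t) − f·u_t = u_t·(1−s−f) + s.
Here 1−s−f = 0.756 and s = 0.015.
u_1 = 0.012000 × 0.756 + 0.015 = 0.024072.
u_2 = 0.024072 × 0.756 + 0.015 = 0.033198.
u_3 = 0.033198 × 0.756 + 0.015 = 0.040098.
u_4 = 0.040098 × 0.756 + 0.015 = 0.045314.

Unemployment rate after four quarters ≈ 4.53%.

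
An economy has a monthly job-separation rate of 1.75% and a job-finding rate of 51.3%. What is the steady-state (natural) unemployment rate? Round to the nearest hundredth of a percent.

At steady state the flows balance: s·E = f·U, so U/(E+U) = s/(s+f).
u* = 1.75 / (1.75 + 51.3) = 1.75 / 53.05 = 3.30%.

Steady-state unemployment rate ≈ 3.30%.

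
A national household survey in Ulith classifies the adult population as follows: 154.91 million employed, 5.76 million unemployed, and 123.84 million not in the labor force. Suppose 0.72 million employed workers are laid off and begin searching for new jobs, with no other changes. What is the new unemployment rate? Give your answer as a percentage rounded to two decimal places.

Initially, labor force = 154.91 + 5.76 = 160.67 million, so u = 5.76/160.67 = 3.58%.
After the change, employed falls and unemployed rises by 0.72; labor force unchanged → E = 154.19, U = 6.48, labor force = 160.67 million.
New unemployment rate = 6.48 / 160.67 = 4.03%.

New unemployment rate ≈ 4.03%.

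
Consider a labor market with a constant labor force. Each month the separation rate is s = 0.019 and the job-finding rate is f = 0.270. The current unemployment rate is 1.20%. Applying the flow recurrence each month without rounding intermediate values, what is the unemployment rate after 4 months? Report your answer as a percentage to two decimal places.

With a fixed labor force, u_{t+1} = u_t + s·(1−u_t) − f·u_t = u_t·(1−s−f) + s.
Here 1−s−f = 0.711 and s = 0.019.
u_1 = 0.012000 × 0.711 + 0.019 = 0.027532.
u_2 = 0.027532 × 0.711 + 0.019 = 0.038575.
u_3 = 0.038575 × 0.711 + 0.019 = 0.046427.
u_4 = 0.046427 × 0.711 + 0.019 = 0.052010.

Unemployment rate after four months ≈ 5.20%.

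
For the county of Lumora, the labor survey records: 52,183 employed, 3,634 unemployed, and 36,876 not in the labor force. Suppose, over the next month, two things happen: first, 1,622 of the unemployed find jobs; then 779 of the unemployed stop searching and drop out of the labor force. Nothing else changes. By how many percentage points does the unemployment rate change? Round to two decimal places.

Initially, labor force = 52,183 + 3,634 = 55,817, so u = 3,634/55,817 = 6.51%.
After the first change, unemployed falls and employed rises by 1,622; labor force unchanged → E = 53,805, U = 2,012, labor force = 55,817.
After the second change, unemployed and labor force both fall by 779 → E = 53,805, U = 1,233, labor force = 55,038.
New unemployment rate = 1,233 / 55,038 = 2.24%.
Change = 2.24% − 6.51% = −4.27 percentage points.

The unemployment rate changes by −4.27 percentage points.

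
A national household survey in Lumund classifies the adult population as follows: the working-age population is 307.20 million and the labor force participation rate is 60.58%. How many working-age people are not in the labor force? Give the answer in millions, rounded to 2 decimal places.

Share not in the labor force = 1 − 0.6058 = 0.3942.
Not in labor force = 0.3942 × 307.20 ≈ 121.10 million.

About 121.10 million are not in the labor force.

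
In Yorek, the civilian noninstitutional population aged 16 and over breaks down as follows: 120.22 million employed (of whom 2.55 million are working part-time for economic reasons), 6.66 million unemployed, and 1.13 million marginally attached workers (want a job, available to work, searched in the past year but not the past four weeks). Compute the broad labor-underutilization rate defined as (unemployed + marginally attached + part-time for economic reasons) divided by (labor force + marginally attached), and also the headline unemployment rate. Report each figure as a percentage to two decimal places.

Broad underutilization rate ≈ 8.08%; headline unemployment rate ≈ 5.25%.

Labor force = 120.22 + 6.66 = 126.88 million.
Numerator = 6.66 + 1.13 + 2.55 = 10.34 million.
Denominator = 126.88 + 1.13 = 128.01 million.
Broad rate = 10.34 / 128.01 = 8.08%.
Headline unemployment rate = 6.66 / 126.88 = 5.25%.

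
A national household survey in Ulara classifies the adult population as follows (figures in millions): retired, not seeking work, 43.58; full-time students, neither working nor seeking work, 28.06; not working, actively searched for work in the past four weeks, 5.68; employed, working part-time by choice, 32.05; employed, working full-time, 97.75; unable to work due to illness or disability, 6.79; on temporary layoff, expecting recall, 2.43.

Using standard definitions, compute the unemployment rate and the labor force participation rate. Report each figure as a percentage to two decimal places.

Employed = 32.05 + 97.75 = 129.80 million.
Unemployed = 5.68 + 2.43 = 8.11 million (jobless and actively searching, or on temporary layoff).
Labor force = 129.80 + 8.11 = 137.91 million.
Not in labor force = 43.58 + 28.06 + 6.79 = 78.43 million (those not working and not actively searching are outside the labor force).
Civilian working-age population = 137.91 + 78.43 = 216.34 million.
Unemployment rate = 8.11 / 137.91 = 5.88%.
Labor force participation rate = 137.91 / 216.34 = 63.75%.

Unemployment rate ≈ 5.88%; labor force participation rate ≈ 63.75%.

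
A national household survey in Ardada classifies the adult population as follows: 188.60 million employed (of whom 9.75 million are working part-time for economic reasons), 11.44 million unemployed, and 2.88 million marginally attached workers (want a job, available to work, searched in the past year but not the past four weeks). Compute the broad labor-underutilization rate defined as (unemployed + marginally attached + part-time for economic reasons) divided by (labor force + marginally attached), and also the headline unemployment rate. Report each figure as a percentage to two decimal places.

Labor force = 188.60 + 11.44 = 200.04 million.
Numerator = 11.44 + 2.88 + 9.75 = 24.07 million.
Denominator = 200.04 + 2.88 = 202.92 million.
Broad rate = 24.07 / 202.92 = 11.86%.
Headline unemployment rate = 11.44 / 200.04 = 5.72%.

Broad underutilization rate ≈ 11.86%; headline unemployment rate ≈ 5.72%.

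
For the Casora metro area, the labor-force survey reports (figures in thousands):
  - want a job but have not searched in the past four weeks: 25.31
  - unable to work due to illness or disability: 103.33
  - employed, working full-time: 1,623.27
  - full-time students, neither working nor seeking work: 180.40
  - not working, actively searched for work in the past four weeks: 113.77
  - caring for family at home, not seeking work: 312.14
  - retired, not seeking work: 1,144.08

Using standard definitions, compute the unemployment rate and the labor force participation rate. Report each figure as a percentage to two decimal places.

Unemployment rate ≈ 6.55%; labor force participation rate ≈ 49.60%.

Employed = 1,623.27 thousand.
Unemployed = 113.77 thousand.
Labor force = 1,623.27 + 113.77 = 1,737.04 thousand.
Not in labor force = 25.31 + 103.33 + 180.40 + 312.14 + 1,144.08 = 1,765.26 thousand (those not working and not actively searching are outside the labor force — including those who want a job but have given up searching).
Civilian working-age population = 1,737.04 + 1,765.26 = 3,502.30 thousand.
Unemployment rate = 113.77 / 1,737.04 = 6.55%.
Labor force participation rate = 1,737.04 / 3,502.30 = 49.60%.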